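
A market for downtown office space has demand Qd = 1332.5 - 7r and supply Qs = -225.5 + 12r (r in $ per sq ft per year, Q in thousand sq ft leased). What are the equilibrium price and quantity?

r* = 82, Q* = 758.5

Set Qd = Qs: 1332.5 - 7r = -225.5 + 12r, so 1558 = 19r and r* = 82.
Then Q* = 1332.5 - 7(82) = 758.5.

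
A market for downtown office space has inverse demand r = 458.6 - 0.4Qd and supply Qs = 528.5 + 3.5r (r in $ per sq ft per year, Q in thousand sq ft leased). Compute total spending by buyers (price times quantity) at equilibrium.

Total spending by buyers = 91567

Solving each curve for Q: Qd = 1146.5 - 2.5r.
Set Qd = Qs: 1146.5 - 2.5r = 528.5 + 3.5r, so 618 = 6r and r* = 103.
From the demand curve, Q* = 1146.5 - 2.5(103) = 889.
Total spending by buyers = r* × Q* = 103 × 889 = 91567.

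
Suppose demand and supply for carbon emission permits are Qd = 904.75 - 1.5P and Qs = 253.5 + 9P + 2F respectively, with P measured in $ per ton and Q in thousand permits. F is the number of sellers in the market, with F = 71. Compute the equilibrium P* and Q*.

With F = 71, supply is Qs = 395.5 + 9P.
At equilibrium Qd = Qs, so 904.75 - 1.5P = 395.5 + 9P; collecting terms, 509.25 = 10.5P and P* = 48.5.
Plugging P* into demand: Q* = 904.75 - 1.5(48.5) = 832.

P* = 48.5, Q* = 832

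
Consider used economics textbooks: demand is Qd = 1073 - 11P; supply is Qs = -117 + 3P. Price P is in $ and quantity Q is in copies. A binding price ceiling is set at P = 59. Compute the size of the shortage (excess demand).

Shortage = 364

At P = 59: Qd = 424 and Qs = 60.
Shortage = Qd - Qs = 424 - 60 = 364.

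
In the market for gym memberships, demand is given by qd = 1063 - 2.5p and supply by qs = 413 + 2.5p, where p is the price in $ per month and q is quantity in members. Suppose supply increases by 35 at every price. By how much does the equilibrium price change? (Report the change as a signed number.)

Δp = -7

Set qd = qs: 1063 - 2.5p = 413 + 2.5p, so 650 = 5p and p* = 130.
Then q* = 1063 - 2.5(130) = 738.
After the shift, supply is qs = 448 + 2.5p.
Re-solving, 5p = 615 gives p = 123 and q = 755.5.
Δp = 123 - 130 = -7.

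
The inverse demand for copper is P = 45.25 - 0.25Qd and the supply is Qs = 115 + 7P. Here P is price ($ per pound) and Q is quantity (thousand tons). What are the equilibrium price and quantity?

P* = 6, Q* = 157

Solving each curve for Q: Qd = 181 - 4P.
The market clears where 181 - 4P = 115 + 7P. Rearranging, 11P = 66, hence P* = 6.
Plugging P* into demand: Q* = 181 - 4(6) = 157.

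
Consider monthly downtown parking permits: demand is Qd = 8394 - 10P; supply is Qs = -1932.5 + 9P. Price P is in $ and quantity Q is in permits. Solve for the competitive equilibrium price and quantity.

At equilibrium Qd = Qs, so 8394 - 10P = -1932.5 + 9P; collecting terms, 10326.5 = 19P and P* = 543.5.
Then Q* = 8394 - 10(543.5) = 2959.

P* = 543.5, Q* = 2959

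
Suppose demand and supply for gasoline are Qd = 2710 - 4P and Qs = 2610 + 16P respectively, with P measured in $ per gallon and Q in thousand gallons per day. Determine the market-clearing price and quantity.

Set Qd = Qs: 2710 - 4P = 2610 + 16P, so 100 = 20P and P* = 5.
Then Q* = 2710 - 4(5) = 2690.

P* = 5, Q* = 2690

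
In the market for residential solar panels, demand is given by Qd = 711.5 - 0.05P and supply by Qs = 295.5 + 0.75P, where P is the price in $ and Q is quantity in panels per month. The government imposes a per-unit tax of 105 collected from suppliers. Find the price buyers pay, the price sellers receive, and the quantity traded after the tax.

P_b = 618.4375, P_s = 513.4375, Q = 680.578125

With a tax of 105 on suppliers, they supply based on the net price P_s = P_b - 105, so Qs = 216.75 + 0.75P_b.
Market clearing requires 711.5 - 0.05P_b = 216.75 + 0.75P_b; hence 494.75 = 0.8P_b and P_b = 618.4375.
Then P_s = 618.4375 - 105 = 513.4375 and Q = 711.5 - 0.05(618.4375) = 680.578125.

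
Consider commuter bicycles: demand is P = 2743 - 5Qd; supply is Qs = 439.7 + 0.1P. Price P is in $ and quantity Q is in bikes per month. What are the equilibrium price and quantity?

Solving each curve for Q: Qd = 548.6 - 0.2P.
The market clears where 548.6 - 0.2P = 439.7 + 0.1P. Rearranging, 0.3P = 108.9, hence P* = 363.
Plugging P* into demand: Q* = 548.6 - 0.2(363) = 476.

P* = 363, Q* = 476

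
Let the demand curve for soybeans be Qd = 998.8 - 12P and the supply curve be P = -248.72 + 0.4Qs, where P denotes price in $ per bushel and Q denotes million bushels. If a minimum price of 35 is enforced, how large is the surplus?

Surplus = 130.5

Rewriting in direct form: Qs = 621.8 + 2.5P.
With P fixed at 35, quantity demanded is 578.8 and quantity supplied is 709.3.
Surplus = Qs - Qd = 709.3 - 578.8 = 130.5.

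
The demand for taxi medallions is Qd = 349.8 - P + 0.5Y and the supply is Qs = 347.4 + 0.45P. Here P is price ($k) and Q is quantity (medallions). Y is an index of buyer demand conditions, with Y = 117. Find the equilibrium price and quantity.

P* = 42, Q* = 366.3

With Y = 117, demand is Qd = 408.3 - P.
At equilibrium Qd = Qs, so 408.3 - P = 347.4 + 0.45P; collecting terms, 60.9 = 1.45P and P* = 42.
From the demand curve, Q* = 408.3 - 42 = 366.3.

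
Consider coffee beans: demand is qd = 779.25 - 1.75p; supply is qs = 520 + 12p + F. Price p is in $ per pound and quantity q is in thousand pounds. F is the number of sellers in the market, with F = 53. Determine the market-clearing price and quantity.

p* = 15, q* = 753

With F = 53, supply is qs = 573 + 12p.
The market clears where 779.25 - 1.75p = 573 + 12p. Rearranging, 13.75p = 206.25, hence p* = 15.
Then q* = 779.25 - 1.75(15) = 753.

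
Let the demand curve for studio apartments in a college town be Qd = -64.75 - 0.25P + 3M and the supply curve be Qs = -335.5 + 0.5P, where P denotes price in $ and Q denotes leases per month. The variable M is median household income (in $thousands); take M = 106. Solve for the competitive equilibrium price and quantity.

With M = 106, demand is Qd = 253.25 - 0.25P.
Set Qd = Qs: 253.25 - 0.25P = -335.5 + 0.5P, so 588.75 = 0.75P and P* = 785.
Then Q* = 253.25 - 0.25(785) = 57.

P* = 785, Q* = 57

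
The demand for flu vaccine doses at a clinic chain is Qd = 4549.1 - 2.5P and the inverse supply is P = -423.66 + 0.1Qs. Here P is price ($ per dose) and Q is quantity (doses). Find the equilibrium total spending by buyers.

Total spending by buyers = 112165

Solving each curve for Q: Qs = 4236.6 + 10P.
Equating demand and supply, 4549.1 - 2.5P = 4236.6 + 10P gives 12.5P = 312.5, so P* = 25.
Plugging P* into demand: Q* = 4549.1 - 2.5(25) = 4486.6.
Total spending by buyers = P* × Q* = 25 × 4486.6 = 112165.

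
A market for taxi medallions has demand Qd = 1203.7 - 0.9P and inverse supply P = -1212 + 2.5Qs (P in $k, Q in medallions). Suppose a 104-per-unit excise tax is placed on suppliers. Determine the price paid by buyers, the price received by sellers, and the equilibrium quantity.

P_b = 585, P_s = 481, Q = 677.2

Inverting to quantity form: Qs = 484.8 + 0.4P.
With a tax of 104 on suppliers, they supply based on the net price P_s = P_b - 104, so Qs = 443.2 + 0.4P_b.
Equate demand and the shifted supply: 1203.7 - 0.9P_b = 443.2 + 0.4P_b, giving 1.3P_b = 760.5, so P_b = 585.
So P_s = 481 and the quantity traded is Q = 1203.7 - 0.9(585) = 677.2.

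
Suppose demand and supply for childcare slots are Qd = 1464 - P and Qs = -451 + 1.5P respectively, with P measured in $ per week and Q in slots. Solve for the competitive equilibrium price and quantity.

Set Qd = Qs: 1464 - P = -451 + 1.5P, so 1915 = 2.5P and P* = 766.
Plugging P* into demand: Q* = 1464 - 766 = 698.

P* = 766, Q* = 698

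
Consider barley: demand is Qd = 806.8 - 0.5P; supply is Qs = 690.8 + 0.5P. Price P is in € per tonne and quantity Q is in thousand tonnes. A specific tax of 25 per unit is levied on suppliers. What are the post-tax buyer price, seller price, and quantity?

P_b = 128.5, P_s = 103.5, Q = 742.55

The tax drives a wedge P_b - P_s = 25. Substituting P_s = P_b - 25 into supply: Qs = 678.3 + 0.5P_b.
Market clearing requires 806.8 - 0.5P_b = 678.3 + 0.5P_b; hence 128.5 = P_b and P_b = 128.5.
So P_s = 103.5 and the quantity traded is Q = 806.8 - 0.5(128.5) = 742.55.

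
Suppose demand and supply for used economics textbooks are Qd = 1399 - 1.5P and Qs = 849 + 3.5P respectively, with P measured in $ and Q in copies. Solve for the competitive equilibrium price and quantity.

P* = 110, Q* = 1234

The market clears where 1399 - 1.5P = 849 + 3.5P. Rearranging, 5P = 550, hence P* = 110.
Substitute back: Q* = 1399 - 1.5(110) = 1234.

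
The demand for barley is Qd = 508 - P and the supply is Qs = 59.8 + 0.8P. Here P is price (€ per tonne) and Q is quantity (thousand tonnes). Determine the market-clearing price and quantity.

At equilibrium Qd = Qs, so 508 - P = 59.8 + 0.8P; collecting terms, 448.2 = 1.8P and P* = 249.
Plugging P* into demand: Q* = 508 - 249 = 259.

P* = 249, Q* = 259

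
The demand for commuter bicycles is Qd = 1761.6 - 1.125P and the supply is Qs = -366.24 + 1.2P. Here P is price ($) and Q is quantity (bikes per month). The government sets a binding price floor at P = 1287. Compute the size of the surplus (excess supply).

Evaluating both curves at the floor price 1287 gives Qd = 313.725, Qs = 1178.16.
Surplus = Qs - Qd = 1178.16 - 313.725 = 864.435.

Surplus = 864.435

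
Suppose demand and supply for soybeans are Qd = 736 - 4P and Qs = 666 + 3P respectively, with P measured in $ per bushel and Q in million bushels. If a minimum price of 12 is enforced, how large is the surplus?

Surplus = 14

At P = 12: Qd = 688 and Qs = 702.
Surplus = Qs - Qd = 702 - 688 = 14.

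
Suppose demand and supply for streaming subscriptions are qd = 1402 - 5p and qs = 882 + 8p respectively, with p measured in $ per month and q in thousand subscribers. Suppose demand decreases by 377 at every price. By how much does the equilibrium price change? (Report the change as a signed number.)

The market clears where 1402 - 5p = 882 + 8p. Rearranging, 13p = 520, hence p* = 40.
Then q* = 1402 - 5(40) = 1202.
After the shift, demand is qd = 1025 - 5p.
The new intersection has 143 = 13p, i.e. p = 11, q = 970.
Δp = 11 - 40 = -29.

Δp = -29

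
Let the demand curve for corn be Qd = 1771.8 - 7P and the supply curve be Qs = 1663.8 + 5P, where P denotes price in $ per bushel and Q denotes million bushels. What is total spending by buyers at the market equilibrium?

Set Qd = Qs: 1771.8 - 7P = 1663.8 + 5P, so 108 = 12P and P* = 9.
Substitute back: Q* = 1771.8 - 7(9) = 1708.8.
Total spending by buyers = P* × Q* = 9 × 1708.8 = 15379.2.

Total spending by buyers = 15379.2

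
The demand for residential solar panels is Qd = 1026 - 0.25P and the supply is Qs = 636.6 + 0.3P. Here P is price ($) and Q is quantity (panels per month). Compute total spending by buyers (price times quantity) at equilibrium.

Total spending by buyers = 601092

Equating demand and supply, 1026 - 0.25P = 636.6 + 0.3P gives 0.55P = 389.4, so P* = 708.
Plugging P* into demand: Q* = 1026 - 0.25(708) = 849.
Total spending by buyers = P* × Q* = 708 × 849 = 601092.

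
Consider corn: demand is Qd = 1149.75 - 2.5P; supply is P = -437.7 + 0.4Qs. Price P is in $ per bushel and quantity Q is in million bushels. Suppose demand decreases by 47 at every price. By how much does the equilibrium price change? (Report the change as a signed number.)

Solving each curve for Q: Qs = 1094.25 + 2.5P.
The market clears where 1149.75 - 2.5P = 1094.25 + 2.5P. Rearranging, 5P = 55.5, hence P* = 11.1.
From the demand curve, Q* = 1149.75 - 2.5(11.1) = 1122.
After the shift, demand is Qd = 1102.75 - 2.5P.
The new intersection has 8.5 = 5P, i.e. P = 1.7, Q = 1098.5.
ΔP = 1.7 - 11.1 = -9.4.

ΔP = -9.4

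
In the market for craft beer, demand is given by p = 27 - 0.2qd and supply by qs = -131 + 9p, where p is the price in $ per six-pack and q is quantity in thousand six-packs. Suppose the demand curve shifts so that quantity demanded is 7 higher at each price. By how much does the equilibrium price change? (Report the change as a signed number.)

Rewriting in direct form: qd = 135 - 5p.
Set qd = qs: 135 - 5p = -131 + 9p, so 266 = 14p and p* = 19.
Substitute back: q* = 135 - 5(19) = 40.
After the shift, demand is qd = 142 - 5p.
New equilibrium: 273 = 14p, so p = 19.5 and q = 44.5.
Δp = 19.5 - 19 = 0.5.

Δp = 0.5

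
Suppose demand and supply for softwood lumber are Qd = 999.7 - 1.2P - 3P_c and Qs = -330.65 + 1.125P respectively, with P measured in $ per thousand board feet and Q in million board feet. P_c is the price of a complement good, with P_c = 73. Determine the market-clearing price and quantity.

With P_c = 73, demand is Qd = 780.7 - 1.2P.
Set Qd = Qs: 780.7 - 1.2P = -330.65 + 1.125P, so 1111.35 = 2.325P and P* = 478.
From the demand curve, Q* = 780.7 - 1.2(478) = 207.1.

P* = 478, Q* = 207.1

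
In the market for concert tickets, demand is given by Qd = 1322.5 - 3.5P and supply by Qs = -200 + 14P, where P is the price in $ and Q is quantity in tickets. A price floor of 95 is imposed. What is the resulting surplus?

At P = 95: Qd = 990 and Qs = 1130.
Surplus = Qs - Qd = 1130 - 990 = 140.

Surplus = 140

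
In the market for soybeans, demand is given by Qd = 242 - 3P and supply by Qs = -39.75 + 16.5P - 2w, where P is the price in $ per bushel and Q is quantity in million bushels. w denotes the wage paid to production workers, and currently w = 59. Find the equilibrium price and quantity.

With w = 59, supply is Qs = -157.75 + 16.5P.
At equilibrium Qd = Qs, so 242 - 3P = -157.75 + 16.5P; collecting terms, 399.75 = 19.5P and P* = 20.5.
Plugging P* into demand: Q* = 242 - 3(20.5) = 180.5.

P* = 20.5, Q* = 180.5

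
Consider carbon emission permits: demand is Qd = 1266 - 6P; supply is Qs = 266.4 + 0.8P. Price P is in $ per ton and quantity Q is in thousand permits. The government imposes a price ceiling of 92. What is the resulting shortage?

Shortage = 374

Evaluating both curves at the ceiling price 92 gives Qd = 714, Qs = 340.
Shortage = Qd - Qs = 714 - 340 = 374.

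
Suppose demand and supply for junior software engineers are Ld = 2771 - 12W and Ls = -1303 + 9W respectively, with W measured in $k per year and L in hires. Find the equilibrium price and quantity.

W* = 194, L* = 443

Set Ld = Ls: 2771 - 12W = -1303 + 9W, so 4074 = 21W and W* = 194.
Then L* = 2771 - 12(194) = 443.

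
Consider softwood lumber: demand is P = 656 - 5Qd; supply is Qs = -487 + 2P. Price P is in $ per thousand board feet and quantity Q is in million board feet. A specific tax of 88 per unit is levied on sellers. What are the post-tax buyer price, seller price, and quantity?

Solving each curve for Q: Qd = 131.2 - 0.2P.
Sellers keep P_s = P_b - 88 per unit, so supply in terms of the buyer price is Qs = -663 + 2P_b.
Market clearing requires 131.2 - 0.2P_b = -663 + 2P_b; hence 794.2 = 2.2P_b and P_b = 361.
Then P_s = 361 - 88 = 273 and Q = 131.2 - 0.2(361) = 59.

P_b = 361, P_s = 273, Q = 59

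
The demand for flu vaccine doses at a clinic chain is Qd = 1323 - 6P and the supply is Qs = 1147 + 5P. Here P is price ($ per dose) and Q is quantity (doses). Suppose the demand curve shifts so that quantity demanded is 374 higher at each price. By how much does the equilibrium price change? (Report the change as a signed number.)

ΔP = 34

The market clears where 1323 - 6P = 1147 + 5P. Rearranging, 11P = 176, hence P* = 16.
Plugging P* into demand: Q* = 1323 - 6(16) = 1227.
After the shift, demand is Qd = 1697 - 6P.
Re-solving, 11P = 550 gives P = 50 and Q = 1397.
ΔP = 50 - 16 = 34.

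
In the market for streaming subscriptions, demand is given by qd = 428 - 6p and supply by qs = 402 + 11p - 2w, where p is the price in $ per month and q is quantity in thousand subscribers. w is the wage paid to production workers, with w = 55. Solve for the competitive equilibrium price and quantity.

p* = 8, q* = 380

With w = 55, supply is qs = 292 + 11p.
Equating demand and supply, 428 - 6p = 292 + 11p gives 17p = 136, so p* = 8.
Plugging p* into demand: q* = 428 - 6(8) = 380.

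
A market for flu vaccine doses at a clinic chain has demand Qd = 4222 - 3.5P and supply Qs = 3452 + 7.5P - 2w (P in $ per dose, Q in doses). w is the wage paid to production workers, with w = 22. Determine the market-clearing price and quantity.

P* = 74, Q* = 3963

With w = 22, supply is Qs = 3408 + 7.5P.
The market clears where 4222 - 3.5P = 3408 + 7.5P. Rearranging, 11P = 814, hence P* = 74.
From the demand curve, Q* = 4222 - 3.5(74) = 3963.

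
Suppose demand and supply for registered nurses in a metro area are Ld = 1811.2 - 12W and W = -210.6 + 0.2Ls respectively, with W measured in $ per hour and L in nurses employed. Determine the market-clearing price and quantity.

W* = 44.6, L* = 1276

Rewriting in direct form: Ls = 1053 + 5W.
The market clears where 1811.2 - 12W = 1053 + 5W. Rearranging, 17W = 758.2, hence W* = 44.6.
From the demand curve, L* = 1811.2 - 12(44.6) = 1276.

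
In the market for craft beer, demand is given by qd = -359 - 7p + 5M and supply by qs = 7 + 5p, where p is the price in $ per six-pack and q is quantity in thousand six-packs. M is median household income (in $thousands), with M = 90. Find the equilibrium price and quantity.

p* = 7, q* = 42

With M = 90, demand is qd = 91 - 7p.
At equilibrium qd = qs, so 91 - 7p = 7 + 5p; collecting terms, 84 = 12p and p* = 7.
Plugging p* into demand: q* = 91 - 7(7) = 42.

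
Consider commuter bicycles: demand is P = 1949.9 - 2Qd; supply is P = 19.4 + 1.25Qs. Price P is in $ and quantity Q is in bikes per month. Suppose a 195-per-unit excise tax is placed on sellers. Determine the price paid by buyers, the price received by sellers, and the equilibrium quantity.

In direct form, Qd = 974.95 - 0.5P and Qs = -15.52 + 0.8P.
The tax drives a wedge P_b - P_s = 195. Substituting P_s = P_b - 195 into supply: Qs = -171.52 + 0.8P_b.
Equate demand and the shifted supply: 974.95 - 0.5P_b = -171.52 + 0.8P_b, giving 1.3P_b = 1146.47, so P_b = 881.9.
So P_s = 686.9 and the quantity traded is Q = 974.95 - 0.5(881.9) = 534.

P_b = 881.9, P_s = 686.9, Q = 534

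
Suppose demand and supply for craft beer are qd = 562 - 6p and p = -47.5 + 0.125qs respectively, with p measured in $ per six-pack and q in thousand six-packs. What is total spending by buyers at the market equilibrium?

Rewriting in direct form: qs = 380 + 8p.
The market clears where 562 - 6p = 380 + 8p. Rearranging, 14p = 182, hence p* = 13.
From the demand curve, q* = 562 - 6(13) = 484.
Total spending by buyers = p* × q* = 13 × 484 = 6292.

Total spending by buyers = 6292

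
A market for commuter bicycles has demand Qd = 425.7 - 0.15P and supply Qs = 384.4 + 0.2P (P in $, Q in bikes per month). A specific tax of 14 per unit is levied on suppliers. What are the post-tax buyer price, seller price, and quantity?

The tax drives a wedge P_b - P_s = 14. Substituting P_s = P_b - 14 into supply: Qs = 381.6 + 0.2P_b.
Equate demand and the shifted supply: 425.7 - 0.15P_b = 381.6 + 0.2P_b, giving 0.35P_b = 44.1, so P_b = 126.
Then P_s = 126 - 14 = 112 and Q = 425.7 - 0.15(126) = 406.8.

P_b = 126, P_s = 112, Q = 406.8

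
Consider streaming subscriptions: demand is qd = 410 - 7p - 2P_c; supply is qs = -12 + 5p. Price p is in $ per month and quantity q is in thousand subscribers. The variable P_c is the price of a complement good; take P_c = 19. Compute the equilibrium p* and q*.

With P_c = 19, demand is qd = 372 - 7p.
At equilibrium qd = qs, so 372 - 7p = -12 + 5p; collecting terms, 384 = 12p and p* = 32.
Substitute back: q* = 372 - 7(32) = 148.

p* = 32, q* = 148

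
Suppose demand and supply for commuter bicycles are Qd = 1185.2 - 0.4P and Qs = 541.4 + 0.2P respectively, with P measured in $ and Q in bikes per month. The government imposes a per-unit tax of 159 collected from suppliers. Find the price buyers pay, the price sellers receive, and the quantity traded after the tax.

The tax drives a wedge P_b - P_s = 159. Substituting P_s = P_b - 159 into supply: Qs = 509.6 + 0.2P_b.
Market clearing requires 1185.2 - 0.4P_b = 509.6 + 0.2P_b; hence 675.6 = 0.6P_b and P_b = 1126.
So P_s = 967 and the quantity traded is Q = 1185.2 - 0.4(1126) = 734.8.

P_b = 1126, P_s = 967, Q = 734.8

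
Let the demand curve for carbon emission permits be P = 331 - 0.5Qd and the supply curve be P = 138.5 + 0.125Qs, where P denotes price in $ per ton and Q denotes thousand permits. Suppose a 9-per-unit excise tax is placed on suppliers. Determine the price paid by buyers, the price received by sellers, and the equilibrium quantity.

P_b = 184.2, P_s = 175.2, Q = 293.6

In direct form, Qd = 662 - 2P and Qs = -1108 + 8P.
With a tax of 9 on suppliers, they supply based on the net price P_s = P_b - 9, so Qs = -1180 + 8P_b.
Equate demand and the shifted supply: 662 - 2P_b = -1180 + 8P_b, giving 10P_b = 1842, so P_b = 184.2.
Then P_s = 184.2 - 9 = 175.2 and Q = 662 - 2(184.2) = 293.6.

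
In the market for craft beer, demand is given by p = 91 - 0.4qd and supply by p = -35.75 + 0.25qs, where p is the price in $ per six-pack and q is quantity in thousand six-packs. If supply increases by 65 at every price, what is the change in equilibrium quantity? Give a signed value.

Δq = 25

Inverting to quantity form: qd = 227.5 - 2.5p and qs = 143 + 4p.
Set qd = qs: 227.5 - 2.5p = 143 + 4p, so 84.5 = 6.5p and p* = 13.
Plugging p* into demand: q* = 227.5 - 2.5(13) = 195.
After the shift, supply is qs = 208 + 4p.
The new intersection has 19.5 = 6.5p, i.e. p = 3, q = 220.
Δq = 220 - 195 = 25.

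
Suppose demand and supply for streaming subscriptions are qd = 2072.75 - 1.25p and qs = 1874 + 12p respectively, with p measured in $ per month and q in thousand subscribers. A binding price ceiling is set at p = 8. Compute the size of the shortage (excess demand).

Evaluating both curves at the ceiling price 8 gives qd = 2062.75, qs = 1970.
Shortage = qd - qs = 2062.75 - 1970 = 92.75.

Shortage = 92.75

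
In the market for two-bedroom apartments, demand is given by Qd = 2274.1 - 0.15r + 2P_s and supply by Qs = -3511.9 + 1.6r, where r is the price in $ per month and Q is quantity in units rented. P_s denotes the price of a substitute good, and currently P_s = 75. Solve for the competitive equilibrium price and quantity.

r* = 3392, Q* = 1915.3

With P_s = 75, demand is Qd = 2424.1 - 0.15r.
The market clears where 2424.1 - 0.15r = -3511.9 + 1.6r. Rearranging, 1.75r = 5936, hence r* = 3392.
Then Q* = 2424.1 - 0.15(3392) = 1915.3.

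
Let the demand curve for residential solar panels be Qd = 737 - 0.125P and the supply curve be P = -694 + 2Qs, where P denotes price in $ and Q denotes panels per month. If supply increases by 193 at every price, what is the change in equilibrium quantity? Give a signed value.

ΔQ = 38.6

Rewriting in direct form: Qs = 347 + 0.5P.
Equating demand and supply, 737 - 0.125P = 347 + 0.5P gives 0.625P = 390, so P* = 624.
Plugging P* into demand: Q* = 737 - 0.125(624) = 659.
After the shift, supply is Qs = 540 + 0.5P.
Re-solving, 0.625P = 197 gives P = 315.2 and Q = 697.6.
ΔQ = 697.6 - 659 = 38.6.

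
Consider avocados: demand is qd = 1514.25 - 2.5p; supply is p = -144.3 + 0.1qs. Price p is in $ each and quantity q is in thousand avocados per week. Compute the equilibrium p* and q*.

Rewriting in direct form: qs = 1443 + 10p.
Set qd = qs: 1514.25 - 2.5p = 1443 + 10p, so 71.25 = 12.5p and p* = 5.7.
Plugging p* into demand: q* = 1514.25 - 2.5(5.7) = 1500.

p* = 5.7, q* = 1500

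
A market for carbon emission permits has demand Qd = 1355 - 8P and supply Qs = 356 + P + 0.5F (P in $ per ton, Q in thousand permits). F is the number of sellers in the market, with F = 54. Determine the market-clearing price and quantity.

With F = 54, supply is Qs = 383 + P.
At equilibrium Qd = Qs, so 1355 - 8P = 383 + P; collecting terms, 972 = 9P and P* = 108.
Plugging P* into demand: Q* = 1355 - 8(108) = 491.

P* = 108, Q* = 491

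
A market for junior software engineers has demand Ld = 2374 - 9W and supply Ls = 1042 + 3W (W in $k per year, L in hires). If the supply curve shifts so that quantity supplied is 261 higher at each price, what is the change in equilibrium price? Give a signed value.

ΔW = -21.75

Set Ld = Ls: 2374 - 9W = 1042 + 3W, so 1332 = 12W and W* = 111.
Substitute back: L* = 2374 - 9(111) = 1375.
After the shift, supply is Ls = 1303 + 3W.
Re-solving, 12W = 1071 gives W = 89.25 and L = 1570.75.
ΔW = 89.25 - 111 = -21.75.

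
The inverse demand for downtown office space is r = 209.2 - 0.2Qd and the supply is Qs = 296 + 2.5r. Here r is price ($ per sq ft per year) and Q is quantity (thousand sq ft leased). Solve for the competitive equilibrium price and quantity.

r* = 100, Q* = 546

Inverting to quantity form: Qd = 1046 - 5r.
Equating demand and supply, 1046 - 5r = 296 + 2.5r gives 7.5r = 750, so r* = 100.
From the demand curve, Q* = 1046 - 5(100) = 546.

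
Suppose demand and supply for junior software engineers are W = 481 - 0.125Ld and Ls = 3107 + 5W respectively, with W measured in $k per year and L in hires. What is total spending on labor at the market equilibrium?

Total spending on labor = 193344

Solving each curve for L: Ld = 3848 - 8W.
At equilibrium Ld = Ls, so 3848 - 8W = 3107 + 5W; collecting terms, 741 = 13W and W* = 57.
Substitute back: L* = 3848 - 8(57) = 3392.
Total spending on labor = W* × L* = 57 × 3392 = 193344.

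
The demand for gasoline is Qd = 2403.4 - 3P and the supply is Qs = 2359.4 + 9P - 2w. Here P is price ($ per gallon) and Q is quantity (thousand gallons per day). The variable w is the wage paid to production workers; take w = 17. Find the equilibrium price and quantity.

With w = 17, supply is Qs = 2325.4 + 9P.
At equilibrium Qd = Qs, so 2403.4 - 3P = 2325.4 + 9P; collecting terms, 78 = 12P and P* = 6.5.
From the demand curve, Q* = 2403.4 - 3(6.5) = 2383.9.

P* = 6.5, Q* = 2383.9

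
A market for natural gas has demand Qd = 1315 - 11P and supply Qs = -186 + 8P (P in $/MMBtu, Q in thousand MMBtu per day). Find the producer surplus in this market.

Producer surplus = 12432.25

Set Qd = Qs: 1315 - 11P = -186 + 8P, so 1501 = 19P and P* = 79.
From the demand curve, Q* = 1315 - 11(79) = 446.
Supply choke price (Qs = 0): P = 23.25. Producer surplus = ½ × (79 - 23.25) × 446 = 12432.25.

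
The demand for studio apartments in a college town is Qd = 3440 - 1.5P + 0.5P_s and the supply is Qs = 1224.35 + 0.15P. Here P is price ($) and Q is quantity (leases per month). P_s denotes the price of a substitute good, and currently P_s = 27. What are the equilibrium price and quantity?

P* = 1351, Q* = 1427

With P_s = 27, demand is Qd = 3453.5 - 1.5P.
The market clears where 3453.5 - 1.5P = 1224.35 + 0.15P. Rearranging, 1.65P = 2229.15, hence P* = 1351.
From the demand curve, Q* = 3453.5 - 1.5(1351) = 1427.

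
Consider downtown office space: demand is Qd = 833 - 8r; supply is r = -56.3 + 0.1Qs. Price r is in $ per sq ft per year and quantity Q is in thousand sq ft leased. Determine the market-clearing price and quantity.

r* = 15, Q* = 713

Rewriting in direct form: Qs = 563 + 10r.
Set Qd = Qs: 833 - 8r = 563 + 10r, so 270 = 18r and r* = 15.
Substitute back: Q* = 833 - 8(15) = 713.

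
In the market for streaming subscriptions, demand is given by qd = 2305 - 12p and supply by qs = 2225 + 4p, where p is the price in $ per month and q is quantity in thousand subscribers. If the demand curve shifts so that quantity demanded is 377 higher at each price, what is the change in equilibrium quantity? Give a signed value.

At equilibrium qd = qs, so 2305 - 12p = 2225 + 4p; collecting terms, 80 = 16p and p* = 5.
Substitute back: q* = 2305 - 12(5) = 2245.
After the shift, demand is qd = 2682 - 12p.
The new intersection has 457 = 16p, i.e. p = 28.5625, q = 2339.25.
Δq = 2339.25 - 2245 = 94.25.

Δq = 94.25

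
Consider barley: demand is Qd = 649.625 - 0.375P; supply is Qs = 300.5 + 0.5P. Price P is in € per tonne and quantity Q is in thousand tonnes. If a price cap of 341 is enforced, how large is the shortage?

Shortage = 50.75

Evaluating both curves at the ceiling price 341 gives Qd = 521.75, Qs = 471.
Shortage = Qd - Qs = 521.75 - 471 = 50.75.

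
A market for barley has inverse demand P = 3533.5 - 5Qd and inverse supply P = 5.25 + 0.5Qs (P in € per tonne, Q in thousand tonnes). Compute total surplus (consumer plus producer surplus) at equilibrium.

Inverting to quantity form: Qd = 706.7 - 0.2P and Qs = -10.5 + 2P.
The market clears where 706.7 - 0.2P = -10.5 + 2P. Rearranging, 2.2P = 717.2, hence P* = 326.
Plugging P* into demand: Q* = 706.7 - 0.2(326) = 641.5.
Demand choke price = 3533.5; supply choke price = 5.25. CS = ½(3533.5 - 326)(641.5) = 1028805.625; PS = ½(326 - 5.25)(641.5) = 102880.5625. Total surplus = 1131686.1875.

Total surplus = 1131686.1875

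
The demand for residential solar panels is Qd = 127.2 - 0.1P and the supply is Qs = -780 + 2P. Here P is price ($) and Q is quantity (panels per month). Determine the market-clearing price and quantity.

P* = 432, Q* = 84

Set Qd = Qs: 127.2 - 0.1P = -780 + 2P, so 907.2 = 2.1P and P* = 432.
Substitute back: Q* = 127.2 - 0.1(432) = 84.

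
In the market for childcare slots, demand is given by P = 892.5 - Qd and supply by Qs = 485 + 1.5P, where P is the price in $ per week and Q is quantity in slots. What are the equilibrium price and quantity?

Inverting to quantity form: Qd = 892.5 - P.
The market clears where 892.5 - P = 485 + 1.5P. Rearranging, 2.5P = 407.5, hence P* = 163.
Then Q* = 892.5 - 163 = 729.5.

P* = 163, Q* = 729.5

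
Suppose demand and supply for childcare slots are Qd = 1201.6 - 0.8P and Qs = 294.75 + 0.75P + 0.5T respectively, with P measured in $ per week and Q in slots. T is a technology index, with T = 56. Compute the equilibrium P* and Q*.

With T = 56, supply is Qs = 322.75 + 0.75P.
Equating demand and supply, 1201.6 - 0.8P = 322.75 + 0.75P gives 1.55P = 878.85, so P* = 567.
From the demand curve, Q* = 1201.6 - 0.8(567) = 748.

P* = 567, Q* = 748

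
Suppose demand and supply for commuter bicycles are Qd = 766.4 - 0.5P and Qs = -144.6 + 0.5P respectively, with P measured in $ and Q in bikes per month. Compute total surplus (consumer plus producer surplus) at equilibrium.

Total surplus = 193317.62

Set Qd = Qs: 766.4 - 0.5P = -144.6 + 0.5P, so 911 = P and P* = 911.
From the demand curve, Q* = 766.4 - 0.5(911) = 310.9.
Demand choke price = 1532.8; supply choke price = 289.2. CS = ½(1532.8 - 911)(310.9) = 96658.81; PS = ½(911 - 289.2)(310.9) = 96658.81. Total surplus = 193317.62.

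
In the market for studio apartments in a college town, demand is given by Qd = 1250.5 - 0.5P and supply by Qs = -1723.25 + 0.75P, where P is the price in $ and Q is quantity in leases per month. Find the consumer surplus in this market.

Consumer surplus = 3721

At equilibrium Qd = Qs, so 1250.5 - 0.5P = -1723.25 + 0.75P; collecting terms, 2973.75 = 1.25P and P* = 2379.
Then Q* = 1250.5 - 0.5(2379) = 61.
Demand choke price (Qd = 0): P = 1250.5/0.5 = 2501. Consumer surplus = ½ × (2501 - 2379) × 61 = 3721.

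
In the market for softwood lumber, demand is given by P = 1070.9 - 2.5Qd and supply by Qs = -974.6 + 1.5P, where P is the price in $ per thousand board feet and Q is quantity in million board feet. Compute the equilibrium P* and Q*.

P* = 738.4, Q* = 133

Rewriting in direct form: Qd = 428.36 - 0.4P.
At equilibrium Qd = Qs, so 428.36 - 0.4P = -974.6 + 1.5P; collecting terms, 1402.96 = 1.9P and P* = 738.4.
Then Q* = 428.36 - 0.4(738.4) = 133.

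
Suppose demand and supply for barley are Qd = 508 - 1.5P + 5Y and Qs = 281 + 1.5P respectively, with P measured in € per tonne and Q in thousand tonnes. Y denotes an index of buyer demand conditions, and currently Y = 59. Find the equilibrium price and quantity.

With Y = 59, demand is Qd = 803 - 1.5P.
Equating demand and supply, 803 - 1.5P = 281 + 1.5P gives 3P = 522, so P* = 174.
Substitute back: Q* = 803 - 1.5(174) = 542.

P* = 174, Q* = 542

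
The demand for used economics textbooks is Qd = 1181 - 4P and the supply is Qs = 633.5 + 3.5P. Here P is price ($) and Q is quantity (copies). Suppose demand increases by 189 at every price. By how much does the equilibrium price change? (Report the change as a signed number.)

ΔP = 25.2

Equating demand and supply, 1181 - 4P = 633.5 + 3.5P gives 7.5P = 547.5, so P* = 73.
Substitute back: Q* = 1181 - 4(73) = 889.
After the shift, demand is Qd = 1370 - 4P.
New equilibrium: 736.5 = 7.5P, so P = 98.2 and Q = 977.2.
ΔP = 98.2 - 73 = 25.2.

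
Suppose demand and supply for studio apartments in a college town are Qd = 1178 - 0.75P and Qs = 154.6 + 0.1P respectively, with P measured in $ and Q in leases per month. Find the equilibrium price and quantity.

Set Qd = Qs: 1178 - 0.75P = 154.6 + 0.1P, so 1023.4 = 0.85P and P* = 1204.
Substitute back: Q* = 1178 - 0.75(1204) = 275.

P* = 1204, Q* = 275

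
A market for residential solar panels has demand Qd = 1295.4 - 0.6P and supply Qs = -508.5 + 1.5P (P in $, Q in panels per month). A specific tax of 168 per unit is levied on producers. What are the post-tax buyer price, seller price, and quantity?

P_b = 979, P_s = 811, Q = 708

With a tax of 168 on producers, they supply based on the net price P_s = P_b - 168, so Qs = -760.5 + 1.5P_b.
Market clearing requires 1295.4 - 0.6P_b = -760.5 + 1.5P_b; hence 2055.9 = 2.1P_b and P_b = 979.
Then P_s = 979 - 168 = 811 and Q = 1295.4 - 0.6(979) = 708.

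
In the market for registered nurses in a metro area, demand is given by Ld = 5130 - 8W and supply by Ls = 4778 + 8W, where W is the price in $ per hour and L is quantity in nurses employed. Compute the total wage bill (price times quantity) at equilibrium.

Set Ld = Ls: 5130 - 8W = 4778 + 8W, so 352 = 16W and W* = 22.
Then L* = 5130 - 8(22) = 4954.
The total wage bill = W* × L* = 22 × 4954 = 108988.

The total wage bill = 108988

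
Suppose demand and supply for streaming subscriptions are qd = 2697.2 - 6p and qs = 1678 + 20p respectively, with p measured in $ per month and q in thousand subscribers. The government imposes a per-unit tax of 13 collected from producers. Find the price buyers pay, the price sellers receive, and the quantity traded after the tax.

p_b = 49.2, p_s = 36.2, q = 2402

Producers keep p_s = p_b - 13 per unit, so supply in terms of the buyer price is qs = 1418 + 20p_b.
Set qd = qs: 2697.2 - 6p_b = 1418 + 20p_b, so 1279.2 = 26p_b and p_b = 49.2.
Then p_s = 49.2 - 13 = 36.2 and q = 2697.2 - 6(49.2) = 2402.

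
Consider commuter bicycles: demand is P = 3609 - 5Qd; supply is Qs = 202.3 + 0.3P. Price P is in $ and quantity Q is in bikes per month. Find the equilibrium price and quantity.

Rewriting in direct form: Qd = 721.8 - 0.2P.
Equating demand and supply, 721.8 - 0.2P = 202.3 + 0.3P gives 0.5P = 519.5, so P* = 1039.
Substitute back: Q* = 721.8 - 0.2(1039) = 514.

P* = 1039, Q* = 514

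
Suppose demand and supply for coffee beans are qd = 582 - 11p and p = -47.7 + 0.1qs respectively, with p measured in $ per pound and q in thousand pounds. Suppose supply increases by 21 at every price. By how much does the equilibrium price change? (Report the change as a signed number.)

Δp = -1

Solving each curve for q: qs = 477 + 10p.
Set qd = qs: 582 - 11p = 477 + 10p, so 105 = 21p and p* = 5.
Then q* = 582 - 11(5) = 527.
After the shift, supply is qs = 498 + 10p.
Re-solving, 21p = 84 gives p = 4 and q = 538.
Δp = 4 - 5 = -1.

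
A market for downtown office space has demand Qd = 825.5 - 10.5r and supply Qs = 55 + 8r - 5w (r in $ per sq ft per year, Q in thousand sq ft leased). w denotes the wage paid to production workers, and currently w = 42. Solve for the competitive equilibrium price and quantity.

With w = 42, supply is Qs = -155 + 8r.
The market clears where 825.5 - 10.5r = -155 + 8r. Rearranging, 18.5r = 980.5, hence r* = 53.
Substitute back: Q* = 825.5 - 10.5(53) = 269.

r* = 53, Q* = 269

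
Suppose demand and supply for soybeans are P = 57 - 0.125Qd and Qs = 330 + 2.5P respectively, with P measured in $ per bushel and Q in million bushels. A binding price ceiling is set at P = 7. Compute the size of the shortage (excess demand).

Rewriting in direct form: Qd = 456 - 8P.
With P fixed at 7, quantity demanded is 400 and quantity supplied is 347.5.
Shortage = Qd - Qs = 400 - 347.5 = 52.5.

Shortage = 52.5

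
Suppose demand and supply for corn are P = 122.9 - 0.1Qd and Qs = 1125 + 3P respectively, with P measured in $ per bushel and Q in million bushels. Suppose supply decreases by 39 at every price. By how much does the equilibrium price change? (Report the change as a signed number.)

Rewriting in direct form: Qd = 1229 - 10P.
Set Qd = Qs: 1229 - 10P = 1125 + 3P, so 104 = 13P and P* = 8.
Plugging P* into demand: Q* = 1229 - 10(8) = 1149.
After the shift, supply is Qs = 1086 + 3P.
Re-solving, 13P = 143 gives P = 11 and Q = 1119.
ΔP = 11 - 8 = 3.

ΔP = 3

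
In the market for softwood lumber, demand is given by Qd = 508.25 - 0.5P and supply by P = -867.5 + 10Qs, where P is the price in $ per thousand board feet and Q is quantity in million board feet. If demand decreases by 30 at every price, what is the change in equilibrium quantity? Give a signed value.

In direct form, Qs = 86.75 + 0.1P.
At equilibrium Qd = Qs, so 508.25 - 0.5P = 86.75 + 0.1P; collecting terms, 421.5 = 0.6P and P* = 702.5.
Plugging P* into demand: Q* = 508.25 - 0.5(702.5) = 157.
After the shift, demand is Qd = 478.25 - 0.5P.
Re-solving, 0.6P = 391.5 gives P = 652.5 and Q = 152.
ΔQ = 152 - 157 = -5.

ΔQ = -5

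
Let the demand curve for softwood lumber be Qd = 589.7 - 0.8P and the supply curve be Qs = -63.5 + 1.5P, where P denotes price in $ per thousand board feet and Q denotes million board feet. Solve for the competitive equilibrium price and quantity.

Set Qd = Qs: 589.7 - 0.8P = -63.5 + 1.5P, so 653.2 = 2.3P and P* = 284.
Substitute back: Q* = 589.7 - 0.8(284) = 362.5.

P* = 284, Q* = 362.5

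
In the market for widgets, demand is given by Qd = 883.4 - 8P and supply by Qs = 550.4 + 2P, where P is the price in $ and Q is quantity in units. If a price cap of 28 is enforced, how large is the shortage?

Evaluating both curves at the ceiling price 28 gives Qd = 659.4, Qs = 606.4.
Shortage = Qd - Qs = 659.4 - 606.4 = 53.

Shortage = 53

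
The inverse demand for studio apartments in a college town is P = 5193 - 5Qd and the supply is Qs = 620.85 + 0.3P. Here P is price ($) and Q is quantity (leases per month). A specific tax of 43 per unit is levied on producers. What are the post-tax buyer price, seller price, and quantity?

P_b = 861.3, P_s = 818.3, Q = 866.34

Inverting to quantity form: Qd = 1038.6 - 0.2P.
With a tax of 43 on producers, they supply based on the net price P_s = P_b - 43, so Qs = 607.95 + 0.3P_b.
Market clearing requires 1038.6 - 0.2P_b = 607.95 + 0.3P_b; hence 430.65 = 0.5P_b and P_b = 861.3.
So P_s = 818.3 and the quantity traded is Q = 1038.6 - 0.2(861.3) = 866.34.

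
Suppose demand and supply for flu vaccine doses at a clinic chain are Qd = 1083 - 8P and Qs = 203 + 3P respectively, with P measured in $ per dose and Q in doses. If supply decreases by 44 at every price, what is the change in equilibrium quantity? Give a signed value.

The market clears where 1083 - 8P = 203 + 3P. Rearranging, 11P = 880, hence P* = 80.
From the demand curve, Q* = 1083 - 8(80) = 443.
After the shift, supply is Qs = 159 + 3P.
New equilibrium: 924 = 11P, so P = 84 and Q = 411.
ΔQ = 411 - 443 = -32.

ΔQ = -32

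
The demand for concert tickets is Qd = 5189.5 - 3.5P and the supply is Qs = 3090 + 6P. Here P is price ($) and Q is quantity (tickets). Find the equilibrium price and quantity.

P* = 221, Q* = 4416

The market clears where 5189.5 - 3.5P = 3090 + 6P. Rearranging, 9.5P = 2099.5, hence P* = 221.
Then Q* = 5189.5 - 3.5(221) = 4416.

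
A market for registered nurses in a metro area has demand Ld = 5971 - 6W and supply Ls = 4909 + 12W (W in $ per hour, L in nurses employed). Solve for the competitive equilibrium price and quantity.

W* = 59, L* = 5617

Equating demand and supply, 5971 - 6W = 4909 + 12W gives 18W = 1062, so W* = 59.
Plugging W* into demand: L* = 5971 - 6(59) = 5617.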